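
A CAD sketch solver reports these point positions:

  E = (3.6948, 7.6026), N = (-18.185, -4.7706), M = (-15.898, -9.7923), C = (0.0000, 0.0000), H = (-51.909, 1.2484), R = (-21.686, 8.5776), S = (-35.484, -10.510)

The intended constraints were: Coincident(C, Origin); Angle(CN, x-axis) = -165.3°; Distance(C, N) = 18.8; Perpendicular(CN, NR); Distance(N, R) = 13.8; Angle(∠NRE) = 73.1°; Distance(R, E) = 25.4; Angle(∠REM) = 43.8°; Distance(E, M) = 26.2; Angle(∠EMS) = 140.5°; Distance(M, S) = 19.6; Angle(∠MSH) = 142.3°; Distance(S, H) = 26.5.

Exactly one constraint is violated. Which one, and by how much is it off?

Distance(S, H) = 26.5 — off by 6.30.

C = (0.00, 0.00) ✓; CN at -165.3° ✓; |CN| = 18.80 ✓; ∠(CN, NR) = 90.00° ✓; |NR| = 13.80 ✓; ∠NRE = 73.10° ✓; |RE| = 25.40 ✓; ∠REM = 43.80° ✓; |EM| = 26.20 ✓; ∠EMS = 140.5° ✓; |MS| = 19.60 ✓; ∠MSH = 142.3° ✓; |SH| = 20.20 ✗.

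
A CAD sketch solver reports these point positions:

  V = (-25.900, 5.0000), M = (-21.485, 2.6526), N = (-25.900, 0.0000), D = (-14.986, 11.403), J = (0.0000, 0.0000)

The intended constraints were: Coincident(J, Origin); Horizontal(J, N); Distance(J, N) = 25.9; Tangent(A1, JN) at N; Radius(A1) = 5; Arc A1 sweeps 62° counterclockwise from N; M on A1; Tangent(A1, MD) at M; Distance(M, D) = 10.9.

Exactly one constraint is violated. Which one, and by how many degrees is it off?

Tangent(A1, MD) at M — off by 8.60°.

J = (0.00, 0.00) ✓; J.y = 0.00, N.y = 0.00 ✓; |JN| = 25.90 ✓; ∠(VN, NJ) = 90.00° ✓; |VN| = 5.000 ✓; bearing(V→M) − bearing(V→N) = 62.00° ✓; |VM| = 5.000 ✓; ∠(VM, MD) = 98.60° ✗; |MD| = 10.90 ✓.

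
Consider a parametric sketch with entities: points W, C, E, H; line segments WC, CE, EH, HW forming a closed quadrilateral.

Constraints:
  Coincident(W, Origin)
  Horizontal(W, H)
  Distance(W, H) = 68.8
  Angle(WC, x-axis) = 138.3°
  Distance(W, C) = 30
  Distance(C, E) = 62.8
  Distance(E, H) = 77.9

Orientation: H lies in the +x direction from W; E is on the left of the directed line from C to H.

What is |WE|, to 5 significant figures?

67.273

W is at the origin; W and H share the same y with |WH| = 68.8 and H in +x, so H = (68.8, 0). WC runs at 138.3° with |WC| = 30.0, so C = (-22.399, 19.957). E is determined by |CE| = 62.8 and |EH| = 77.9 together: it lies at the intersection of circle(C, 62.8) and circle(H, 77.9). With |CH| = 93.357, the foot of the radical line on CH is 35.300 from C and the perpendicular offset is √(62.8² − 35.300²) = 51.940. Taking the left-of-CH solution: E = (23.188, 63.150).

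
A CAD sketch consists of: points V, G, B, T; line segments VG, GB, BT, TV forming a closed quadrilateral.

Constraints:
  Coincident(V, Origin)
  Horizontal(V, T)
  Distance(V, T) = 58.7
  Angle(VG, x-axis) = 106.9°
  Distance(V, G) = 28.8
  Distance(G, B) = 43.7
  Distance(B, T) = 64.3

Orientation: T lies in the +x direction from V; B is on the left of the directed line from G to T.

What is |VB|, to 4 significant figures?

60.74

V is at the origin; V and T share the same y with |VT| = 58.7 and T in +x, so T = (58.7, 0). VG runs at 106.9° with |VG| = 28.8, so G = (-8.372, 27.56). B is determined by |GB| = 43.7 and |BT| = 64.3 together: it lies at the intersection of circle(G, 43.7) and circle(T, 64.3). With |GT| = 72.51, the foot of the radical line on GT is 20.92 from G and the perpendicular offset is √(43.7² − 20.92²) = 38.37. Taking the left-of-GT solution: B = (25.56, 55.10).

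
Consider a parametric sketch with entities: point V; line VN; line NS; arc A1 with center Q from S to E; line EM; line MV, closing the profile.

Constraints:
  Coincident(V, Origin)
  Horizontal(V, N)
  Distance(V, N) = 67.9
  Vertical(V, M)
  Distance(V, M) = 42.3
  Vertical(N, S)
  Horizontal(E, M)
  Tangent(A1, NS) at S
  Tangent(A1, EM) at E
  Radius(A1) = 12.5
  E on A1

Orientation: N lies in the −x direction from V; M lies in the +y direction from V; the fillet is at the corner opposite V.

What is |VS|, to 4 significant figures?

74.15

The virtual corner opposite V is at (-67.90, 42.30). Tangency of A1 to NS means the radius QS is perpendicular to NS and the tangent condition forces QE to be normal to EM, with radius 12.5, so the center Q sits 12.5 in from both sides at Q = (-55.40, 29.80). That places the tangent points at S = (-67.90, 29.80) on NS and E = (-55.40, 42.30) on EM. Then |VS| = |S − V| = 74.15.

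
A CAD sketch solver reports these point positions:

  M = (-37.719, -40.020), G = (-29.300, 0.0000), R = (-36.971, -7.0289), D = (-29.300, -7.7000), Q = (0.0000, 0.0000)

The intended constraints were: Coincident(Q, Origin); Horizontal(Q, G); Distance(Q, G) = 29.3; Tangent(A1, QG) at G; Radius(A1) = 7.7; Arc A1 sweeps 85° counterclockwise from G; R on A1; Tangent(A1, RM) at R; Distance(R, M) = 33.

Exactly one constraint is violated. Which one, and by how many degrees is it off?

Tangent(A1, RM) at R — off by 3.70°.

Q = (0.00, 0.00) ✓; Q.y = 0.00, G.y = 0.00 ✓; |QG| = 29.30 ✓; ∠(DG, GQ) = 90.00° ✓; |DG| = 7.700 ✓; bearing(D→R) − bearing(D→G) = 85.00° ✓; |DR| = 7.700 ✓; ∠(DR, RM) = 86.30° ✗; |RM| = 33.00 ✓.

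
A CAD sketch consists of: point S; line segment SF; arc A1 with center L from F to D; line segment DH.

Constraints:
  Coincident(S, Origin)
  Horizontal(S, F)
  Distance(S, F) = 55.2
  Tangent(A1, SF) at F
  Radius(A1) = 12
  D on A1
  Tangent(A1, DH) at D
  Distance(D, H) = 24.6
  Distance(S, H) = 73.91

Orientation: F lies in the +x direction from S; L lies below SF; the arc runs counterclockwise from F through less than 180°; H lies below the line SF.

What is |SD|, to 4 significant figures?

50.67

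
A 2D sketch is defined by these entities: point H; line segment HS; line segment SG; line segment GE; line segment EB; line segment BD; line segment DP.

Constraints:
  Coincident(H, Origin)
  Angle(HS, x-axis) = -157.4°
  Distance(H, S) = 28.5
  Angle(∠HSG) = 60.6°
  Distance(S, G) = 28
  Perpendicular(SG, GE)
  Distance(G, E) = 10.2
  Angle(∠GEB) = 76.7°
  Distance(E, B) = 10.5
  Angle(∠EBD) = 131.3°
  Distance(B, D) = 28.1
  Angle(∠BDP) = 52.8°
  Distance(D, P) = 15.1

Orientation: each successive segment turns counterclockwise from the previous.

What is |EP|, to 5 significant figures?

26.229

H is at the origin; HS runs at -157.4° with length 28.5, so S = (-26.311, -10.952). ∠HSG = 60.6° gives SG at -38.000° from the x-axis; with |SG| = 28.0, G = (-4.2472, -28.191). The perpendicularity gives GE at right angles to SG, so GE runs at 52.000°; with |GE| = 10.2, E = (2.0326, -20.153). ∠GEB = 76.7° gives EB at 155.30° from the x-axis; with |EB| = 10.5, B = (-7.5068, -15.766). ∠EBD = 131.3° gives BD at -156.00° from the x-axis; with |BD| = 28.1, D = (-33.177, -27.195). ∠BDP = 52.8° gives DP at -28.800° from the x-axis; with |DP| = 15.1, P = (-19.945, -34.469). Then |EP| = |P − E| = 26.229.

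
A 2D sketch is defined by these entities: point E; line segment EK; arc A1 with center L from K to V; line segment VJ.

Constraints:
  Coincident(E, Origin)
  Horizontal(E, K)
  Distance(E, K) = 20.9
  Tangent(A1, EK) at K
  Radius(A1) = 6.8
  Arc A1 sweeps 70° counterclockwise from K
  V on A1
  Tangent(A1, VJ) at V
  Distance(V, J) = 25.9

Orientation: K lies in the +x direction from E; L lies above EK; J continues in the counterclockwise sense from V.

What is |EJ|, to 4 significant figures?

46.23

E is at the origin; EK is horizontal with |EK| = 20.9 and K on the +x side, so K = (20.90, 0.000). The tangent condition forces LK to be normal to EK, so L = K + (0, 6.8) = (20.90, 6.800). On A1, K sits at bearing -90° from L; a 70° counterclockwise sweep puts V at bearing -20°, so V = L + 6.8·(cos -20°, sin -20°) = (27.29, 4.474). A1 meets VJ tangentially, so LV is at right angles to VJ, so VJ runs along (−sin -20°, cos -20°); with |VJ| = 25.9, J = (36.15, 28.81). Then |EJ| = |J − E| = 46.23.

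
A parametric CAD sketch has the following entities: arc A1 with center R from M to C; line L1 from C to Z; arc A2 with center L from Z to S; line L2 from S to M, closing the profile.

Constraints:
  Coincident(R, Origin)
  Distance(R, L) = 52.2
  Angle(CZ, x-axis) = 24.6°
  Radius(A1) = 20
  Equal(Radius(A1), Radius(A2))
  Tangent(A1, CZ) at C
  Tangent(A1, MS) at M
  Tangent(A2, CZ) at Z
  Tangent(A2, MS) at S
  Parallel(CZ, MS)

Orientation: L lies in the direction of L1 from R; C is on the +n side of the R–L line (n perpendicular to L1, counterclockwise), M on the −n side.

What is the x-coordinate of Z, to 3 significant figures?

39.1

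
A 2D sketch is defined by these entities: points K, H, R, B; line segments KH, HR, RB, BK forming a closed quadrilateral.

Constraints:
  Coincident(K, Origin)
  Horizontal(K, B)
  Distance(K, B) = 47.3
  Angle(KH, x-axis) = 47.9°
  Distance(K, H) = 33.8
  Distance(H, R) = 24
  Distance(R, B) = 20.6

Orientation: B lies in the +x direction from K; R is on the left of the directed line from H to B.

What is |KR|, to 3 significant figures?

50.6

K is at the origin; K and B share the same y with |KB| = 47.3 and B in +x, so B = (47.3, 0). KH runs at 47.9° with |KH| = 33.8, so H = (22.7, 25.1). R is determined by |HR| = 24.0 and |RB| = 20.6 together: it lies at the intersection of circle(H, 24.0) and circle(B, 20.6). With |HB| = 35.2, the foot of the radical line on HB is 19.7 from H and the perpendicular offset is √(24.0² − 19.7²) = 13.7. Taking the left-of-HB solution: R = (46.2, 20.6).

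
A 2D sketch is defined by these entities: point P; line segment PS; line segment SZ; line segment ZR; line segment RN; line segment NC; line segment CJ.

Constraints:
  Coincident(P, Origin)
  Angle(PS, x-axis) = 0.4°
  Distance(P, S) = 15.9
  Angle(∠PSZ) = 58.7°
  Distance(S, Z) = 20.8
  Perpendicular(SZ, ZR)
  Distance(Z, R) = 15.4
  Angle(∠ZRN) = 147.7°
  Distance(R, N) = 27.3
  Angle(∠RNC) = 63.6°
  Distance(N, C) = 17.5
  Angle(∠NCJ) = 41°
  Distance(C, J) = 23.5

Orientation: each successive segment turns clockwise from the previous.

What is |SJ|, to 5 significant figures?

36.346

P is at the origin; PS runs at 0.4° with length 15.9, so S = (15.900, 0.11100). ∠PSZ = 58.7° gives SZ at -120.90° from the x-axis; with |SZ| = 20.8, Z = (5.2180, -17.737). SZ ⟂ ZR, so ZR runs at 149.10°; with |ZR| = 15.4, R = (-7.9962, -9.8282). ∠ZRN = 147.7° gives RN at 116.80° from the x-axis; with |RN| = 27.3, N = (-20.305, 14.539). ∠RNC = 63.6° gives NC at 0.40000° from the x-axis; with |NC| = 17.5, C = (-2.8056, 14.662). ∠NCJ = 41.0° gives CJ at -138.60° from the x-axis; with |CJ| = 23.5, J = (-20.433, -0.87928). Then |SJ| = |J − S| = 36.346.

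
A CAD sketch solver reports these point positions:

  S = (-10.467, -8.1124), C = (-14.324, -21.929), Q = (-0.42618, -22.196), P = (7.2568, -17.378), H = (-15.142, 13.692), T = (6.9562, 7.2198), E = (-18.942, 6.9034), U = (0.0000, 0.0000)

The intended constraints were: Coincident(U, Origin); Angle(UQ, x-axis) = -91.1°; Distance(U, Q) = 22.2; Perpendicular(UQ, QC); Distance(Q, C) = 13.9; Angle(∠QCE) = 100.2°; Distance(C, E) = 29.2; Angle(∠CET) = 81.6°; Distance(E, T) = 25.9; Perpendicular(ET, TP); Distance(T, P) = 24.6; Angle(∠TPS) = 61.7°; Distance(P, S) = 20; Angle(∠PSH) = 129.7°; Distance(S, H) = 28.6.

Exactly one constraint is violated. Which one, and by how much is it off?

Distance(S, H) = 28.6 — off by 6.30.

U = (0.00, 0.00) ✓; UQ at -91.10° ✓; |UQ| = 22.20 ✓; ∠(UQ, QC) = 90.00° ✓; |QC| = 13.90 ✓; ∠QCE = 100.2° ✓; |CE| = 29.20 ✓; ∠CET = 81.60° ✓; |ET| = 25.90 ✓; ∠(ET, TP) = 90.00° ✓; |TP| = 24.60 ✓; ∠TPS = 61.70° ✓; |PS| = 20.00 ✓; ∠PSH = 129.7° ✓; |SH| = 22.30 ✗.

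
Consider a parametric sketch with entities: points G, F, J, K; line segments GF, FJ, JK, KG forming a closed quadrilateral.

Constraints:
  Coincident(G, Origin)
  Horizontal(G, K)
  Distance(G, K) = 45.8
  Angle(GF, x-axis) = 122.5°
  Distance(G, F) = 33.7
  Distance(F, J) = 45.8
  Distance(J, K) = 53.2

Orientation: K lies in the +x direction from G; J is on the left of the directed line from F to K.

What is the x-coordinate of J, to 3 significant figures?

23.2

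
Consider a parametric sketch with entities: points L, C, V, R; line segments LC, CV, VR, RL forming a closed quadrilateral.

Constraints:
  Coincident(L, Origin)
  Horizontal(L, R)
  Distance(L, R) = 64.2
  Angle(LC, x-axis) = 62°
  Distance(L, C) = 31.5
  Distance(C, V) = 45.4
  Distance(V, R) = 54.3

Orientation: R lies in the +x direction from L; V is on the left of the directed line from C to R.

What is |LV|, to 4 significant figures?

74.65

Checks: |CV| = 45.40 ✓; |VR| = 54.30 ✓.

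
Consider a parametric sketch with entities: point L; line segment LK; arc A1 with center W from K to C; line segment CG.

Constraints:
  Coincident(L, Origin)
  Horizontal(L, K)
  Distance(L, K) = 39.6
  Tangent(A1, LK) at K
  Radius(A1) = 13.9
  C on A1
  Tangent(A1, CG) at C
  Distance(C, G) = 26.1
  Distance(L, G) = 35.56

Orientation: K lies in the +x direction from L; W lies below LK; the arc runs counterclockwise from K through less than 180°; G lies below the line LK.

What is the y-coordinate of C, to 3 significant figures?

-8.06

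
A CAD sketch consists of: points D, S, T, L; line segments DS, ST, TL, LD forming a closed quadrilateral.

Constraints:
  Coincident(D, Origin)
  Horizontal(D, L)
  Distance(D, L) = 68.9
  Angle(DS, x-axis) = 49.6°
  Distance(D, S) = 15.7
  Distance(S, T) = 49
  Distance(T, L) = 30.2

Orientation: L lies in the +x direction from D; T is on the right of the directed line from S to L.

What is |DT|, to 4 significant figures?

51.13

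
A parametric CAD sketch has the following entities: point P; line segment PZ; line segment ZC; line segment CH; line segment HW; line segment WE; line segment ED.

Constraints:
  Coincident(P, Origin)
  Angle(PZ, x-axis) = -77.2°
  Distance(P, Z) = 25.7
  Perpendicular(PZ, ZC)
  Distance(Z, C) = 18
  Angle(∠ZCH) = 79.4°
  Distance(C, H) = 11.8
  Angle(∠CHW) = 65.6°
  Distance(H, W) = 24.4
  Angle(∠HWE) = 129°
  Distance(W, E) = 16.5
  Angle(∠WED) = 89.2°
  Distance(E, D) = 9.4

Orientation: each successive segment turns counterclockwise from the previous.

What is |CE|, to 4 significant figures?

29.98

P is at the origin; PZ runs at -77.2° with length 25.7, so Z = (5.694, -25.06). The perpendicularity gives ZC at right angles to PZ, so ZC runs at 12.80°; with |ZC| = 18.0, C = (23.25, -21.07). ∠ZCH = 79.4° gives CH at 113.4° from the x-axis; with |CH| = 11.8, H = (18.56, -10.24). ∠CHW = 65.6° gives HW at -132.2° from the x-axis; with |HW| = 24.4, W = (2.170, -28.32). ∠HWE = 129.0° gives WE at -81.20° from the x-axis; with |WE| = 16.5, E = (4.694, -44.63). Then |CE| = |E − C| = 29.98.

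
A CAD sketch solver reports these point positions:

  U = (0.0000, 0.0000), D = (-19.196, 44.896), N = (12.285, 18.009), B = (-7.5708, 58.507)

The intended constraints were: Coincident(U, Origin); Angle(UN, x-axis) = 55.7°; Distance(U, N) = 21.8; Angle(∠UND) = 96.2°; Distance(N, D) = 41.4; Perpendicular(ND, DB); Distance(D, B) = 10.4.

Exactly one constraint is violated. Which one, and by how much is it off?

Distance(D, B) = 10.4 — off by 7.50.

U = (0.00, 0.00) ✓; UN at 55.70° ✓; |UN| = 21.80 ✓; ∠UND = 96.20° ✓; |ND| = 41.40 ✓; ∠(ND, DB) = 90.00° ✓; |DB| = 17.90 ✗.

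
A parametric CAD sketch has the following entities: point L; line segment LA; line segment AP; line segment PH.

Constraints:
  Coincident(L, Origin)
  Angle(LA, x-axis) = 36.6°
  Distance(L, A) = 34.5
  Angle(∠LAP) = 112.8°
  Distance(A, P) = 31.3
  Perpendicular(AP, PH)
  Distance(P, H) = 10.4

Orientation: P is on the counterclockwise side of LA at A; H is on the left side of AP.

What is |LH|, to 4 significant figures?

49.53

∠LAP = 112.8°, so AP runs at 36.6° + (180° − 112.8°) = 103.8° from the x-axis; with |AP| = 31.3, P = A + 31.3·(cos 103.8°, sin 103.8°) = (20.23, 50.97). AP ⟂ PH; with |PH| = 10.4 on the left of AP, H = P + 10.4·(-0.9711, -0.2385) = (10.13, 48.49). Then |LH| = |H − L| = 49.53.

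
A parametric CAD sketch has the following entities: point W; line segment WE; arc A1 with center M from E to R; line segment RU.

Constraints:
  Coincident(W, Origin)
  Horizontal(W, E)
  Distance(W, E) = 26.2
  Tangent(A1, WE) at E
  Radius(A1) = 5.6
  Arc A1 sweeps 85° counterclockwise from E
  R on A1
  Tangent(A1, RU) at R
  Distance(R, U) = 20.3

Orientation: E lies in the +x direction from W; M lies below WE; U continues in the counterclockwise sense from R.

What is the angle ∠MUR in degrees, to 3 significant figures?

15.4°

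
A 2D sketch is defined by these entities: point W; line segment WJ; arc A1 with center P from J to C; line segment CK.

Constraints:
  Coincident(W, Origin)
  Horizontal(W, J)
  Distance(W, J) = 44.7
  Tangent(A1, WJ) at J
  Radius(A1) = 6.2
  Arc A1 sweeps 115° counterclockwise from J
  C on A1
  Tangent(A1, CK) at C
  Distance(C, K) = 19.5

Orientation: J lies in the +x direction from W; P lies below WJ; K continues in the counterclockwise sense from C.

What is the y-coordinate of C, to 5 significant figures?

-8.8202

W is at the origin; W and J share the same y with |WJ| = 44.7 and J on the +x side, so J = (44.700, 0.0000). Since A1 is tangent to WJ there, PJ ⟂ WJ, so P = J + (0, -6.2) = (44.700, -6.2000). On A1, J sits at bearing 90° from P; a 115° counterclockwise sweep puts C at bearing 205°, so C = P + 6.2·(cos 205°, sin 205°) = (39.081, -8.8202). So C.y = -8.8202.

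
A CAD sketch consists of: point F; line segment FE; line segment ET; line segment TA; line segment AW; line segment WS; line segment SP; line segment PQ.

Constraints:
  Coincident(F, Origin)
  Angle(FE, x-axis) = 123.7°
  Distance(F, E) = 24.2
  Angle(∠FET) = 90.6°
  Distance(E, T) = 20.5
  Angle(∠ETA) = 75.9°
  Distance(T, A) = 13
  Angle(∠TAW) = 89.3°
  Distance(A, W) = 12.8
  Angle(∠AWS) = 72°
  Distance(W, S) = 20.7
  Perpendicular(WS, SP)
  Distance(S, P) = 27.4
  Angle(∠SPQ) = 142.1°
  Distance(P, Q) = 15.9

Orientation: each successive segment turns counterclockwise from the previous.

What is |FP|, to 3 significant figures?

43.1

F is at the origin; FE runs at 123.7° with length 24.2, so E = (-13.4, 20.1). ∠FET = 90.6° gives ET at -147° from the x-axis; with |ET| = 20.5, T = (-30.6, 8.94). ∠ETA = 75.9° gives TA at -42.8° from the x-axis; with |TA| = 13.0, A = (-21.1, 0.105). ∠TAW = 89.3° gives AW at 47.9° from the x-axis; with |AW| = 12.8, W = (-12.5, 9.60). ∠AWS = 72.0° gives WS at 156° from the x-axis; with |WS| = 20.7, S = (-31.4, 18.1). The perpendicularity gives SP at right angles to WS, so SP runs at -114°; with |SP| = 27.4, P = (-42.6, -6.96). Then |FP| = |P − F| = 43.1.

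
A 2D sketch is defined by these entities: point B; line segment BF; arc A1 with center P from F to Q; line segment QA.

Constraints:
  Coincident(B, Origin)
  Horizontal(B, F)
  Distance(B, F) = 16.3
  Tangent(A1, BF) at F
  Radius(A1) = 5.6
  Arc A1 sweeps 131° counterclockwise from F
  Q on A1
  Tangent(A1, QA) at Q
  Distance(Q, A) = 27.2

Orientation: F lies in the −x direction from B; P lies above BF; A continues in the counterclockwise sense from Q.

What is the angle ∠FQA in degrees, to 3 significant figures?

114°

B is at the origin; B and F share the same y with |BF| = 16.3 and F on the −x side, so F = (-16.3, 0.00). A1 meets BF tangentially, so PF is at right angles to BF, so P = F + (0, 5.6) = (-16.3, 5.60). On A1, F sits at bearing -90° from P; a 131° counterclockwise sweep puts Q at bearing 41°, so Q = P + 5.6·(cos 41°, sin 41°) = (-12.1, 9.27). A1 meets QA tangentially, so PQ is at right angles to QA, so QA runs along (−sin 41°, cos 41°); with |QA| = 27.2, A = (-29.9, 29.8). Then cos ∠FQA = QF·QA / (|QF||QA|), giving 114°.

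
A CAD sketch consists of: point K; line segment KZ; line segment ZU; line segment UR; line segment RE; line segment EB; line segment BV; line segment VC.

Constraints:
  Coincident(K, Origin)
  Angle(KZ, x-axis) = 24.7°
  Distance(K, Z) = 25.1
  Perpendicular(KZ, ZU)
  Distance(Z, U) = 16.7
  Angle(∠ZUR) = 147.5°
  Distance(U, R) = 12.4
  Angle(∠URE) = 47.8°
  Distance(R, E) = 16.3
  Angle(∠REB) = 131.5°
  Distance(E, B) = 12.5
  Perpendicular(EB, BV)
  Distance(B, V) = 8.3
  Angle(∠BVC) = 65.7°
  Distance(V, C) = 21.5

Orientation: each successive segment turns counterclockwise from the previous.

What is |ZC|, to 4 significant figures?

22.93

EB ⟂ BV, so BV runs at 57.90°; with |BV| = 8.3, V = (23.06, 16.69). ∠BVC = 65.7° gives VC at 172.2° from the x-axis; with |VC| = 21.5, C = (1.763, 19.60). Then |ZC| = |C − Z| = 22.93.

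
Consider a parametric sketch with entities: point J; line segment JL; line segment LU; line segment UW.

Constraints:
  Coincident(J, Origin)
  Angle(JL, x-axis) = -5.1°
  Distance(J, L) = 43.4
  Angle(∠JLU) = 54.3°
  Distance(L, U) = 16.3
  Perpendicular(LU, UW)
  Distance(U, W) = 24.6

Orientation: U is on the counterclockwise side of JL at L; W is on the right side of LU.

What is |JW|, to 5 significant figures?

60.521

∠JLU = 54.3°, so LU runs at -5.1° + (180° − 54.3°) = 120.60° from the x-axis; with |LU| = 16.3, U = L + 16.3·(cos 120.60°, sin 120.60°) = (34.931, 10.172). LU is perpendicular to UW; with |UW| = 24.6 on the right of LU, W = U + 24.6·(0.86074, 0.50904) = (56.105, 22.695). Then |JW| = |W − J| = 60.521.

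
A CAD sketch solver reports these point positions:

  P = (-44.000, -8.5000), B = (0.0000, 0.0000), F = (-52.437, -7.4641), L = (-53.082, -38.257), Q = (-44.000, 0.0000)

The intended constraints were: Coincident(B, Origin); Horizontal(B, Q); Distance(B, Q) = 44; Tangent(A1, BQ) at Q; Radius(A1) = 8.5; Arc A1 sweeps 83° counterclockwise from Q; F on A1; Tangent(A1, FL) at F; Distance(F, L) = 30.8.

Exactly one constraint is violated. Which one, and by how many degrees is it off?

Tangent(A1, FL) at F — off by 5.80°.

B = (0.00, 0.00) ✓; B.y = 0.00, Q.y = 0.00 ✓; |BQ| = 44.00 ✓; ∠(PQ, QB) = 90.00° ✓; |PQ| = 8.500 ✓; bearing(P→F) − bearing(P→Q) = 83.00° ✓; |PF| = 8.500 ✓; ∠(PF, FL) = 84.20° ✗; |FL| = 30.80 ✓.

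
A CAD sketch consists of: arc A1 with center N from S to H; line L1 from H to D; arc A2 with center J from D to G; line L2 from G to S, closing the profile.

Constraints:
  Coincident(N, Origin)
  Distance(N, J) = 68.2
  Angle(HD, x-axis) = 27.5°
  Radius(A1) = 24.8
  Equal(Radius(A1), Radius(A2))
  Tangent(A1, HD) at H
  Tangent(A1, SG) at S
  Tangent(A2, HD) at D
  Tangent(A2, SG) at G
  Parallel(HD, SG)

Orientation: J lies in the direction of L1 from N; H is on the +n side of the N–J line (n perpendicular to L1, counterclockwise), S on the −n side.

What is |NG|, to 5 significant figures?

72.569

The slot axis is L1's direction at 27.5°, so u = (cos 27.5°, sin 27.5°) = (0.88701, 0.46175) and n = (−sin 27.5°, cos 27.5°) = (-0.46175, 0.88701). N is at the origin and J lies 68.2 along u from N, so J = 68.2·u = (60.494, 31.491). Tangency of A1 to both parallel lines with radius 24.8 puts H and S at N ± 24.8·n: H = (-11.451, 21.998), S = (11.451, -21.998). Equal radii place D and G the same way about J: D = J + 24.8·n = (49.043, 53.489), G = J − 24.8·n = (71.946, 9.4934). Then |NG| = |G − N| = 72.569.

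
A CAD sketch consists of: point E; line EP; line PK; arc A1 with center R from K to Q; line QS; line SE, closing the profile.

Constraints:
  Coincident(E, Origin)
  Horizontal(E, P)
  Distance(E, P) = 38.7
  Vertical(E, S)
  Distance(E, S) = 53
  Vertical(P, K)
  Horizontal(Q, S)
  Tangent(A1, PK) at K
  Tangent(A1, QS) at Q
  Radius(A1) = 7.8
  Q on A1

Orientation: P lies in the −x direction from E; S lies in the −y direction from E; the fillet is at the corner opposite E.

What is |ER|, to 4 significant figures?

54.75

E and S share the same x with |ES| = 53.0 and S on the −y side, so S = (0.000, -53.00). The virtual corner opposite E is at (-38.70, -53.00). A1 meets PK tangentially, so RK is at right angles to PK and tangency of A1 to QS means the radius RQ is perpendicular to QS, with radius 7.8, so the center R sits 7.8 in from both sides at R = (-30.90, -45.20). Then |ER| = |R − E| = 54.75.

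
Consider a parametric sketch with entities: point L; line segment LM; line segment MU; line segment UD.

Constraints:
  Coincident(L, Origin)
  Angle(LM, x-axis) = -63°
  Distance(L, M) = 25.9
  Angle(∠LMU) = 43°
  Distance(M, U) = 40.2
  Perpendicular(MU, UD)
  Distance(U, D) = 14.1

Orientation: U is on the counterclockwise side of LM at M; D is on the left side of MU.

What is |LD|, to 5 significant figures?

21.555

L is at the origin; LM runs at -63.0° with length 25.9, so M = 25.9·(cos -63.0°, sin -63.0°) = (11.758, -23.077). ∠LMU = 43.0°, so MU runs at -63.0° + (180° − 43.0°) = 74.000° from the x-axis; with |MU| = 40.2, U = M + 40.2·(cos 74.000°, sin 74.000°) = (22.839, 15.566). MU ⟂ UD; with |UD| = 14.1 on the left of MU, D = U + 14.1·(-0.96126, 0.27564) = (9.2852, 19.452). Then |LD| = |D − L| = 21.555.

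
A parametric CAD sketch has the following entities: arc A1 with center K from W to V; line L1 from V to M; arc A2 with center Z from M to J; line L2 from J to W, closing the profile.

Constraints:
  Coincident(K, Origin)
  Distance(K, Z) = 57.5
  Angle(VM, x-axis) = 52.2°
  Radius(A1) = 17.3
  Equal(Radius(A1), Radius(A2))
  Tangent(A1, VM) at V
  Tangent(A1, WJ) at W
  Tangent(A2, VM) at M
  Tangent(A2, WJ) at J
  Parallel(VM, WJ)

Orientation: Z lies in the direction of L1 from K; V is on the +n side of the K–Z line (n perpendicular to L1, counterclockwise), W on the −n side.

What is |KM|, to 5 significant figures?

60.046

Tangency of A1 to both parallel lines with radius 17.3 puts V and W at K ± 17.3·n: V = (-13.670, 10.603), W = (13.670, -10.603). Equal radii place M and J the same way about Z: M = Z + 17.3·n = (21.572, 56.037), J = Z − 17.3·n = (48.912, 34.831). Then |KM| = |M − K| = 60.046.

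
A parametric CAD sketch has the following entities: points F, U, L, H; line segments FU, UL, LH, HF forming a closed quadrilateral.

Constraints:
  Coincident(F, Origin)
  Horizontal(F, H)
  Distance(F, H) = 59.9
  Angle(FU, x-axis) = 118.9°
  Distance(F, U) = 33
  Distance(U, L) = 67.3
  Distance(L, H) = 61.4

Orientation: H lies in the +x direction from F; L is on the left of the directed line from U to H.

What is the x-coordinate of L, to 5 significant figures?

44.076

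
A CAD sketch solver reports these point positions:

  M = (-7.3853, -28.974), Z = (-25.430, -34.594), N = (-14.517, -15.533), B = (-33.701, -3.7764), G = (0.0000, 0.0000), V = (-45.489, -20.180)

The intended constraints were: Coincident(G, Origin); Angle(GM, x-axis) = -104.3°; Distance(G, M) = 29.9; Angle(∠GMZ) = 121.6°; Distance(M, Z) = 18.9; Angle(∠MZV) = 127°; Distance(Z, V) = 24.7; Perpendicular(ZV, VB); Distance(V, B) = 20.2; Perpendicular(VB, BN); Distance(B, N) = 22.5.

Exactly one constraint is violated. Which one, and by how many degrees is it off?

Perpendicular(VB, BN) — off by 4.20°.

G = (0.00, 0.00) ✓; GM at -104.3° ✓; |GM| = 29.90 ✓; ∠GMZ = 121.6° ✓; |MZ| = 18.90 ✓; ∠MZV = 127.0° ✓; |ZV| = 24.70 ✓; ∠(ZV, VB) = 90.00° ✓; |VB| = 20.20 ✓; ∠(VB, BN) = 85.80° ✗; |BN| = 22.50 ✓.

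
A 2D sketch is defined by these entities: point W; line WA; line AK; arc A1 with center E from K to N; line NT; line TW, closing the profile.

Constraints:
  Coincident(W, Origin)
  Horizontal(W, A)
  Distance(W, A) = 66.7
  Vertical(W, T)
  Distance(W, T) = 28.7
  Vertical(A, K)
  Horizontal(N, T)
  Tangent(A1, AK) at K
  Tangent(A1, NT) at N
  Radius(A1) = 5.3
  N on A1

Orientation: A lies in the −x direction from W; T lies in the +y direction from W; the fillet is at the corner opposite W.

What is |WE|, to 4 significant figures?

65.71

W is at the origin; WA is horizontal with |WA| = 66.7 and A on the −x side, so A = (-66.70, 0.000). WT is vertical with |WT| = 28.7 and T on the +y side, so T = (0.000, 28.70). The virtual corner opposite W is at (-66.70, 28.70). A1 meets AK tangentially, so EK is at right angles to AK and tangency of A1 to NT means the radius EN is perpendicular to NT, with radius 5.3, so the center E sits 5.3 in from both sides at E = (-61.40, 23.40). Then |WE| = |E − W| = 65.71.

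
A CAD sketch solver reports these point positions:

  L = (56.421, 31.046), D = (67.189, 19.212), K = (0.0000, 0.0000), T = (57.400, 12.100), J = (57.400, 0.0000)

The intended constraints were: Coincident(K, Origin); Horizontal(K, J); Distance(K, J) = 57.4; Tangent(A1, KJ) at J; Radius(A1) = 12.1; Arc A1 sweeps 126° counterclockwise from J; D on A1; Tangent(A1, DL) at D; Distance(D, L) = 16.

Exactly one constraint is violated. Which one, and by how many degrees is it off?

Tangent(A1, DL) at D — off by 6.30°.

K = (0.00, 0.00) ✓; K.y = 0.00, J.y = 0.00 ✓; |KJ| = 57.40 ✓; ∠(TJ, JK) = 90.00° ✓; |TJ| = 12.10 ✓; bearing(T→D) − bearing(T→J) = 126.0° ✓; |TD| = 12.10 ✓; ∠(TD, DL) = 83.70° ✗; |DL| = 16.00 ✓.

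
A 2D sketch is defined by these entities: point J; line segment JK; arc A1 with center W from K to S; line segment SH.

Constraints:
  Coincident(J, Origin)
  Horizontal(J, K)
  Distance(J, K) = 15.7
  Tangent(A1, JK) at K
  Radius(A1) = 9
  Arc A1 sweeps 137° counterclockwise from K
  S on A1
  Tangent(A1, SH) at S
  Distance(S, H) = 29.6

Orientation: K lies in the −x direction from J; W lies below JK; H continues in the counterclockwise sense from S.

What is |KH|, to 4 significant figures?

38.99

J is at the origin; J and K share the same y with |JK| = 15.7 and K on the −x side, so K = (-15.70, 0.000). A1 meets JK tangentially, so WK is at right angles to JK, so W = K + (0, -9) = (-15.70, -9.000). On A1, K sits at bearing 90° from W; a 137° counterclockwise sweep puts S at bearing 227°, so S = W + 9.0·(cos 227°, sin 227°) = (-21.84, -15.58). The tangent condition forces WS to be normal to SH, so SH runs along (−sin 227°, cos 227°); with |SH| = 29.6, H = (-0.1899, -35.77). Then |KH| = |H − K| = 38.99.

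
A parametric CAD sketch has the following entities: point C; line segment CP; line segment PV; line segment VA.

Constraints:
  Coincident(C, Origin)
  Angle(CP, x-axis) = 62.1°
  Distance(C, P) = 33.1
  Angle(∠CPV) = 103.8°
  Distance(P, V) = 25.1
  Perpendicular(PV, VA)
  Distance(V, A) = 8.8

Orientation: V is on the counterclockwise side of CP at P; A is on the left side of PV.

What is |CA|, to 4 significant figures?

40.42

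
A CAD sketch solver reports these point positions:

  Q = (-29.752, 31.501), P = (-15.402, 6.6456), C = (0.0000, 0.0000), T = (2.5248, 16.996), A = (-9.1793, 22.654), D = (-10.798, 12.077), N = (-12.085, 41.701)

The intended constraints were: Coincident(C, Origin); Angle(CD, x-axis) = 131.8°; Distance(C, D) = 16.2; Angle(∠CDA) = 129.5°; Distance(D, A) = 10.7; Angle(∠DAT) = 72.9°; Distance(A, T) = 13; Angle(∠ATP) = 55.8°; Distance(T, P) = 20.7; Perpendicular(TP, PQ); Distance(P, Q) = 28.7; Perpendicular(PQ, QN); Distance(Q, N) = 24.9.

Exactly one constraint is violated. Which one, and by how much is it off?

Distance(Q, N) = 24.9 — off by 4.50.

C = (0.00, 0.00) ✓; CD at 131.8° ✓; |CD| = 16.20 ✓; ∠CDA = 129.5° ✓; |DA| = 10.70 ✓; ∠DAT = 72.90° ✓; |AT| = 13.00 ✓; ∠ATP = 55.80° ✓; |TP| = 20.70 ✓; ∠(TP, PQ) = 90.00° ✓; |PQ| = 28.70 ✓; ∠(PQ, QN) = 90.00° ✓; |QN| = 20.40 ✗.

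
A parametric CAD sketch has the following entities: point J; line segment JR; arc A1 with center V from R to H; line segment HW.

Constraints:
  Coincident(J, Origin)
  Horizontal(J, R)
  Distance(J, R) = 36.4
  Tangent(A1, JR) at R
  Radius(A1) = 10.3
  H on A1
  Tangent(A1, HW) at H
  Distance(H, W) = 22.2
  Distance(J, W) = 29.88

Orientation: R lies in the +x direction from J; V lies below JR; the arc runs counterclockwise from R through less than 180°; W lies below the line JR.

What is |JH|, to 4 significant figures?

27.89

Checks: J.y = 0.00, R.y = 0.00 ✓; |VH| = 10.30 ✓; ∠(VH, HW) = 90.00° ✓; |HW| = 22.20 ✓; |JW| = 29.88 ✓.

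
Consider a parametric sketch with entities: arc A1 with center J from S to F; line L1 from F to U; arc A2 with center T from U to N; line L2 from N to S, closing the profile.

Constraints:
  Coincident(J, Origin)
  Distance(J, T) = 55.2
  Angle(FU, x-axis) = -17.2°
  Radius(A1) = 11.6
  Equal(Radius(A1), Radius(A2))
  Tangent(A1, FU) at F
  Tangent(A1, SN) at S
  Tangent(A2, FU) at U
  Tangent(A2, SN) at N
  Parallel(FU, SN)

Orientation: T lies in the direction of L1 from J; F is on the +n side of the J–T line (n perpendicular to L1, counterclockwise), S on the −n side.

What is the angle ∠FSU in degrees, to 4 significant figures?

67.20°

The slot axis is L1's direction at -17.2°, so u = (cos -17.2°, sin -17.2°) = (0.9553, -0.2957) and n = (−sin -17.2°, cos -17.2°) = (0.2957, 0.9553). J is at the origin and T lies 55.2 along u from J, so T = 55.2·u = (52.73, -16.32). Tangency of A1 to both parallel lines with radius 11.6 puts F and S at J ± 11.6·n: F = (3.430, 11.08), S = (-3.430, -11.08). Equal radii place U and N the same way about T: U = T + 11.6·n = (56.16, -5.242), N = T − 11.6·n = (49.30, -27.40). Then cos ∠FSU = SF·SU / (|SF||SU|), giving 67.20°.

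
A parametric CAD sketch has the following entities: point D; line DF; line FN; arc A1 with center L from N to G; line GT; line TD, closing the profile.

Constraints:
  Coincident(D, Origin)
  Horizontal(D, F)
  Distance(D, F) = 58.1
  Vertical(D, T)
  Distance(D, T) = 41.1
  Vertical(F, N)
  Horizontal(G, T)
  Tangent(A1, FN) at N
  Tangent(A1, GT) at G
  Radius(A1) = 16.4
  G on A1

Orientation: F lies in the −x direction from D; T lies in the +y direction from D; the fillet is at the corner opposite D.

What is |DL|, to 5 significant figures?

48.466

D is at the origin; D and F share the same y with |DF| = 58.1 and F on the −x side, so F = (-58.100, 0.0000). D and T share the same x with |DT| = 41.1 and T on the +y side, so T = (0.0000, 41.100). The virtual corner opposite D is at (-58.100, 41.100). Tangency of A1 to FN means the radius LN is perpendicular to FN and the tangent condition forces LG to be normal to GT, with radius 16.4, so the center L sits 16.4 in from both sides at L = (-41.700, 24.700). Then |DL| = |L − D| = 48.466.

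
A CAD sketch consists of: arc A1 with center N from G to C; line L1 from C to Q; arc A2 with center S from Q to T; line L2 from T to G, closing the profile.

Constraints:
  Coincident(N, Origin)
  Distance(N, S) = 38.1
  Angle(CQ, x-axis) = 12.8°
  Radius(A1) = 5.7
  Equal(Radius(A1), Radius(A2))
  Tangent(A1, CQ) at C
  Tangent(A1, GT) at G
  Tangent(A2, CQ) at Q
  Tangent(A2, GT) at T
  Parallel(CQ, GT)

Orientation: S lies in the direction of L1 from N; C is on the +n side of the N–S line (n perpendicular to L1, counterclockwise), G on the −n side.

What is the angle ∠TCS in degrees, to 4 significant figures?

8.149°

The slot axis is L1's direction at 12.8°, so u = (cos 12.8°, sin 12.8°) = (0.9751, 0.2215) and n = (−sin 12.8°, cos 12.8°) = (-0.2215, 0.9751). N is at the origin and S lies 38.1 along u from N, so S = 38.1·u = (37.15, 8.441). Tangency of A1 to both parallel lines with radius 5.7 puts C and G at N ± 5.7·n: C = (-1.263, 5.558), G = (1.263, -5.558). Equal radii place Q and T the same way about S: Q = S + 5.7·n = (35.89, 14.00), T = S − 5.7·n = (38.42, 2.883). Then cos ∠TCS = CT·CS / (|CT||CS|), giving 8.149°.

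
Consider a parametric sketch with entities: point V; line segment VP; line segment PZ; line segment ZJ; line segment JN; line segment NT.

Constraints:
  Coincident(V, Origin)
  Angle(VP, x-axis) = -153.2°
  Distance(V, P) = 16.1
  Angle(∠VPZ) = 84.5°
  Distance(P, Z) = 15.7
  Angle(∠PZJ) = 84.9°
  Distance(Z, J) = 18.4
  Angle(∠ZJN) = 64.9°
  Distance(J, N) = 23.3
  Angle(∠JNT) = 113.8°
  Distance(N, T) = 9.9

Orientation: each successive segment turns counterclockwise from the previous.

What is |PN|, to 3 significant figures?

8.97

V is at the origin; VP runs at -153.2° with length 16.1, so P = (-14.4, -7.26). ∠VPZ = 84.5° gives PZ at -57.7° from the x-axis; with |PZ| = 15.7, Z = (-5.98, -20.5). ∠PZJ = 84.9° gives ZJ at 37.4° from the x-axis; with |ZJ| = 18.4, J = (8.64, -9.35). ∠ZJN = 64.9° gives JN at 152° from the x-axis; with |JN| = 23.3, N = (-12.0, 1.40). Then |PN| = |N − P| = 8.97.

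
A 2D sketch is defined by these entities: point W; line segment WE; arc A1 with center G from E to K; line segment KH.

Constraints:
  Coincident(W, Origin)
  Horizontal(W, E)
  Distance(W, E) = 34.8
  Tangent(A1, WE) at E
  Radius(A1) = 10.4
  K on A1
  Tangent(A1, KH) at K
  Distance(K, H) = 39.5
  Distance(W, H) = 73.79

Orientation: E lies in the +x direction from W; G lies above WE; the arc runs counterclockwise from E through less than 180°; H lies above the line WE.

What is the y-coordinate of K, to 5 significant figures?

6.0832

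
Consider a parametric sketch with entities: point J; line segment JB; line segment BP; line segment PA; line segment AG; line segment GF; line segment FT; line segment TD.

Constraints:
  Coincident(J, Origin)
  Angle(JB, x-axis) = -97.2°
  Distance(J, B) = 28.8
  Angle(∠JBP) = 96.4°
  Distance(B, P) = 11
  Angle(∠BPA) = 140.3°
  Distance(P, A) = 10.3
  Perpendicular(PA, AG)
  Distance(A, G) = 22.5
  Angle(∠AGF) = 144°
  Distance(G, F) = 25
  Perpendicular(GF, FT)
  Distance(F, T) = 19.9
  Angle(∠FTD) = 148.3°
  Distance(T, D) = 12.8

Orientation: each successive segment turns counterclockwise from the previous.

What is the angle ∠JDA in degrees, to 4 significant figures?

48.30°

J is at the origin; JB runs at -97.2° with length 28.8, so B = (-3.610, -28.57). ∠JBP = 96.4° gives BP at -13.60° from the x-axis; with |BP| = 11.0, P = (7.082, -31.16). ∠BPA = 140.3° gives PA at 26.10° from the x-axis; with |PA| = 10.3, A = (16.33, -26.63). PA is perpendicular to AG, so AG runs at 116.1°; with |AG| = 22.5, G = (6.433, -6.422). ∠AGF = 144.0° gives GF at 152.1° from the x-axis; with |GF| = 25.0, F = (-15.66, 5.276). GF is perpendicular to FT, so FT runs at -117.9°; with |FT| = 19.9, T = (-24.97, -12.31). ∠FTD = 148.3° gives TD at -86.20° from the x-axis; with |TD| = 12.8, D = (-24.12, -25.08). Then cos ∠JDA = DJ·DA / (|DJ||DA|), giving 48.30°.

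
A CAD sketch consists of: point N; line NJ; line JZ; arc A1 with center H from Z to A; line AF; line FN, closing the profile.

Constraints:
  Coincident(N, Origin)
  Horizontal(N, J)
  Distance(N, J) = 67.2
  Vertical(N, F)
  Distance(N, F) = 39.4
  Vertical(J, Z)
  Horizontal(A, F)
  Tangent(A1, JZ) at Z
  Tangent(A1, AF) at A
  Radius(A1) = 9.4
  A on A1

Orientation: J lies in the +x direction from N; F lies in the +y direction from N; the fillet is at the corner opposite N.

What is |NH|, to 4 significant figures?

65.12

N is at the origin; N and J share the same y with |NJ| = 67.2 and J on the +x side, so J = (67.20, 0.000). N and F share the same x with |NF| = 39.4 and F on the +y side, so F = (0.000, 39.40). The virtual corner opposite N is at (67.20, 39.40). A1 meets JZ tangentially, so HZ is at right angles to JZ and tangency of A1 to AF means the radius HA is perpendicular to AF, with radius 9.4, so the center H sits 9.4 in from both sides at H = (57.80, 30.00). Then |NH| = |H − N| = 65.12.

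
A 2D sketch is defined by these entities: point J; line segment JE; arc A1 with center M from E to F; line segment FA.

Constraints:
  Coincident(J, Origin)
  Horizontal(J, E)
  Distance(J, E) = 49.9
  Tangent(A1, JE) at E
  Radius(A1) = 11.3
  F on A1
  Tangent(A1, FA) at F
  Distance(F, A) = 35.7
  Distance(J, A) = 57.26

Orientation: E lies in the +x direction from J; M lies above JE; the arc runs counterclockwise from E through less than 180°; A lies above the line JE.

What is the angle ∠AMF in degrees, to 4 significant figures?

72.44°

Checks: ∠(ME, EJ) = 90.00° ✓; |ME| = 11.30 ✓; |MF| = 11.30 ✓; ∠(MF, FA) = 90.00° ✓; |FA| = 35.70 ✓; |JA| = 57.26 ✓.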